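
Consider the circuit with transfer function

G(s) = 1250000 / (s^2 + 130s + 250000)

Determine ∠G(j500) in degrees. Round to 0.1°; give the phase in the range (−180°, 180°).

At s = jω = j500:
quadratic: (j500)² + 130·j500 + 250000 = 0 + j65000 → |·| ≈ 65000, ∠ ≈ 90.00°
∠G = 0.00° − 90.00° = -90.00°

-90.0°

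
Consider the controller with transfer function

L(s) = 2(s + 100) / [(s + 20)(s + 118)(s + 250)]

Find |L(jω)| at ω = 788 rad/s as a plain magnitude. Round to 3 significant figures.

At s = jω = j788:
zero (s+100): 100 + j788 → |·| = √(100²+788²) = √630944 ≈ 794.32, ∠ = arctan(788/100) ≈ 82.77°
pole (s+20): 20 + j788 → |·| = √(20²+788²) = √621344 ≈ 788.25, ∠ = arctan(788/20) ≈ 88.55°
pole (s+118): 118 + j788 → |·| = √(118²+788²) = √634868 ≈ 796.79, ∠ = arctan(788/118) ≈ 81.48°
pole (s+250): 250 + j788 → |·| = √(250²+788²) = √683444 ≈ 826.71, ∠ = arctan(788/250) ≈ 72.40°
|L| = 2 · 794.32 / 5.1923e+08 ≈ 3.0596e-06

3.06e-06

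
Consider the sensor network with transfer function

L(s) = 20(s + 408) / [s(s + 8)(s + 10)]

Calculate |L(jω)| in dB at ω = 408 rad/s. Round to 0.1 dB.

At s = jω = j408:
zero (s+408): 408 + j408 → |·| = √(408²+408²) = √332928 ≈ 577, ∠ = arctan(408/408) ≈ 45.00°
pole (s+8): 8 + j408 → |·| = √(8²+408²) = √166528 ≈ 408.08, ∠ = arctan(408/8) ≈ 88.88°
pole (s+10): 10 + j408 → |·| = √(10²+408²) = √166564 ≈ 408.12, ∠ = arctan(408/10) ≈ 88.60°
pole at origin: |s| = 408, ∠ = 90.00° (in denominator)
|L| = 20 · 577 / 6.7951e+07 ≈ 0.00016983
Gain = 20 log₁₀(0.00016983) ≈ -75.40 dB

-75.4 dB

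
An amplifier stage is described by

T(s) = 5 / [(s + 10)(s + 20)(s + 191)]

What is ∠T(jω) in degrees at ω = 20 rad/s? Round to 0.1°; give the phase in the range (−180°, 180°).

At s = jω = j20:
pole (s+10): 10 + j20 → |·| = √(10²+20²) = √500 ≈ 22.361, ∠ = arctan(20/10) ≈ 63.43°
pole (s+20): 20 + j20 → |·| = √(20²+20²) = √800 ≈ 28.284, ∠ = arctan(20/20) ≈ 45.00°
pole (s+191): 191 + j20 → |·| = √(191²+20²) = √36881 ≈ 192.04, ∠ = arctan(20/191) ≈ 5.98°
∠T = 0.00° − 114.41° = -114.41°

-114.4°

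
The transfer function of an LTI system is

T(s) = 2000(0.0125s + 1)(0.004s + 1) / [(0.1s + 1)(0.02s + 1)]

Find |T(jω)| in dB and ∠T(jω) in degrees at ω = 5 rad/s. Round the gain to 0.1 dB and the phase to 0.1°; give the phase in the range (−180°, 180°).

65.0 dB, -27.6°

At ω = 5 rad/s:
zero (1 + j5·0.0125) = 1 + j0.0625 → |·| ≈ 1.002, ∠ ≈ 3.58°
zero (1 + j5·0.004) = 1 + j0.02 → |·| ≈ 1.0002, ∠ ≈ 1.15°
pole (1 + j5·0.1) = 1 + j0.5 → |·| ≈ 1.118, ∠ ≈ 26.57°
pole (1 + j5·0.02) = 1 + j0.1 → |·| ≈ 1.005, ∠ ≈ 5.71°
|T| = 2000 · 1.002 · 1.0002 / (1.118 · 1.005) ≈ 1783.9
Gain = 20 log₁₀(1783.9) ≈ 65.03 dB
∠T = (3.58° + 1.15°) − (26.57° + 5.71°) = -27.55°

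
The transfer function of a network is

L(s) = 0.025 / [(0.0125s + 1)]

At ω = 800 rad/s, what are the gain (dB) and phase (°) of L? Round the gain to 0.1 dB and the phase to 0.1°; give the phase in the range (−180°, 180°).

-52.1 dB, -84.3°

At ω = 800 rad/s:
pole (1 + j800·0.0125) = 1 + j10 → |·| ≈ 10.05, ∠ ≈ 84.29°
|L| = 0.025 · 1 / (10.05) ≈ 0.0024876
Gain = 20 log₁₀(0.0024876) ≈ -52.08 dB
∠L = (0°) − (84.29°) = -84.29°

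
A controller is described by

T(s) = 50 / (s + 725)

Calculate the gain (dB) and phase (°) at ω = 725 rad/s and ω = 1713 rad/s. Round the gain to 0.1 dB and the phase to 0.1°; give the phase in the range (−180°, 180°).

ω = 725: -26.2 dB, -45.0°; ω = 1713: -31.4 dB, -67.1°

At s = jω = j725:
pole (s+725): 725 + j725 → |·| = √(725²+725²) = √1051250 ≈ 1025.3, ∠ = arctan(725/725) ≈ 45.00°
|T| = 50 / 1025.3 ≈ 0.048766
Gain = 20 log₁₀(0.048766) ≈ -26.24 dB
∠T = 0.00° − 45.00° = -45.00°

At s = jω = j1713:
pole (s+725): 725 + j1713 → |·| = √(725²+1713²) = √3459994 ≈ 1860.1, ∠ = arctan(1713/725) ≈ 67.06°
|T| = 50 / 1860.1 ≈ 0.02688
Gain = 20 log₁₀(0.02688) ≈ -31.41 dB
∠T = 0.00° − 67.06° = -67.06°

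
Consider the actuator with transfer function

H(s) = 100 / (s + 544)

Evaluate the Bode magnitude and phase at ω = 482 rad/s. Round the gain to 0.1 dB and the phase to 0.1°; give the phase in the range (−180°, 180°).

-17.2 dB, -41.5°

Substitute s = j482:
Numerator: 100 = 100 + j0
Denominator: (j482) + 544 = 544 + j482
|N| = √(100² + 0²) ≈ 100, ∠N ≈ 0.00°
|D| = √(544² + 482²) ≈ 726.81, ∠D ≈ 41.54°
|H| = 100 / 726.81 ≈ 0.13759
Gain = 20 log₁₀(0.13759) ≈ -17.23 dB
∠H = 0.00° − 41.54° = -41.54°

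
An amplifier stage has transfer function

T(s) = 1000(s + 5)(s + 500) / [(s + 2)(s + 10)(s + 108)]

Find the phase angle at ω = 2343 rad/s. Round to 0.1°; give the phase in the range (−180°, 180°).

At s = jω = j2343:
zero (s+5): 5 + j2343 → |·| = √(5²+2343²) = √5489674 ≈ 2343, ∠ = arctan(2343/5) ≈ 89.88°
zero (s+500): 500 + j2343 → |·| = √(500²+2343²) = √5739649 ≈ 2395.8, ∠ = arctan(2343/500) ≈ 77.95°
pole (s+2): 2 + j2343 → |·| = √(2²+2343²) = √5489653 ≈ 2343, ∠ = arctan(2343/2) ≈ 89.95°
pole (s+10): 10 + j2343 → |·| = √(10²+2343²) = √5489749 ≈ 2343, ∠ = arctan(2343/10) ≈ 89.76°
pole (s+108): 108 + j2343 → |·| = √(108²+2343²) = √5501313 ≈ 2345.5, ∠ = arctan(2343/108) ≈ 87.36°
∠T = 167.83° − 267.07° = -99.24°

-99.2°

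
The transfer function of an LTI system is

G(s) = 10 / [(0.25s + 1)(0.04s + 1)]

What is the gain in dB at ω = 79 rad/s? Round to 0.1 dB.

At ω = 79 rad/s:
pole (1 + j79·0.25) = 1 + j19.75 → |·| ≈ 19.775, ∠ ≈ 87.10°
pole (1 + j79·0.04) = 1 + j3.16 → |·| ≈ 3.3145, ∠ ≈ 72.44°
|G| = 10 · 1 / (19.775 · 3.3145) ≈ 0.15257
Gain = 20 log₁₀(0.15257) ≈ -16.33 dB

-16.3 dB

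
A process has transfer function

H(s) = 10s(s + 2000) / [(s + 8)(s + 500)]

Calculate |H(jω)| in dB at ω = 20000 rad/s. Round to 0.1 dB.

20.0 dB

At s = jω = j20000:
zero (s+2000): 2000 + j20000 → |·| = √(2000²+20000²) = √404000000 ≈ 20100, ∠ = arctan(20000/2000) ≈ 84.29°
zero at origin: s = j20000 → |·| = 20000, ∠ = 90.00°
pole (s+8): 8 + j20000 → |·| = √(8²+20000²) = √400000064 ≈ 20000, ∠ = arctan(20000/8) ≈ 89.98°
pole (s+500): 500 + j20000 → |·| = √(500²+20000²) = √400250000 ≈ 20006, ∠ = arctan(20000/500) ≈ 88.57°
|H| = 10 · 4.02e+08 / 4.0012e+08 ≈ 10.047
Gain = 20 log₁₀(10.047) ≈ 20.04 dB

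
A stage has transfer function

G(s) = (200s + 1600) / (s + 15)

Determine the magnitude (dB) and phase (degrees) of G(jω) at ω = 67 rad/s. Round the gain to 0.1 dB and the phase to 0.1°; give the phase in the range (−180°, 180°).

Substitute s = j67:
Numerator: 200(j67) + 1600 = 1600 + j13400
Denominator: (j67) + 15 = 15 + j67
|N| = √(1600² + 13400²) ≈ 13495, ∠N ≈ 83.19°
|D| = √(15² + 67²) ≈ 68.659, ∠D ≈ 77.38°
|G| = 13495 / 68.659 ≈ 196.55
Gain = 20 log₁₀(196.55) ≈ 45.87 dB
∠G = 83.19° − 77.38° = 5.81°

45.9 dB, 5.8°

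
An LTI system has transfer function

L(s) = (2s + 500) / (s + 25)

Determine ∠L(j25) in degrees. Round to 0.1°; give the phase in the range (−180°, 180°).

Substitute s = j25:
Numerator: 2(j25) + 500 = 500 + j50
Denominator: (j25) + 25 = 25 + j25
|N| = √(500² + 50²) ≈ 502.49, ∠N ≈ 5.71°
|D| = √(25² + 25²) ≈ 35.355, ∠D ≈ 45.00°
∠L = 5.71° − 45.00° = -39.29°

-39.3°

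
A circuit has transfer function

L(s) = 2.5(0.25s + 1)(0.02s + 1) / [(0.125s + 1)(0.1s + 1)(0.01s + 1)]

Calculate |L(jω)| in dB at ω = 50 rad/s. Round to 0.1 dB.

1.8 dB

At ω = 50 rad/s:
zero (1 + j50·0.25) = 1 + j12.5 → |·| ≈ 12.54, ∠ ≈ 85.43°
zero (1 + j50·0.02) = 1 + j1 → |·| ≈ 1.4142, ∠ ≈ 45.00°
pole (1 + j50·0.125) = 1 + j6.25 → |·| ≈ 6.3295, ∠ ≈ 80.91°
pole (1 + j50·0.1) = 1 + j5 → |·| ≈ 5.099, ∠ ≈ 78.69°
pole (1 + j50·0.01) = 1 + j0.5 → |·| ≈ 1.118, ∠ ≈ 26.57°
|L| = 2.5 · 12.54 · 1.4142 / (6.3295 · 5.099 · 1.118) ≈ 1.2287
Gain = 20 log₁₀(1.2287) ≈ 1.79 dB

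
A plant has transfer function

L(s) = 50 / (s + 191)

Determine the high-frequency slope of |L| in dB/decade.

-20 dB/decade

Each pole contributes −20 dB/decade at high frequency; each zero contributes +20 dB/decade.
Net: 0 zero(s) − 1 pole(s) → -20 dB/decade.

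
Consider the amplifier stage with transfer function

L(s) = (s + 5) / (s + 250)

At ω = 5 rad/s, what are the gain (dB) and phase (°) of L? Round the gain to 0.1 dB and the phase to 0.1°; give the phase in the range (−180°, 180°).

-31.0 dB, 43.9°

At s = jω = j5:
zero (s+5): 5 + j5 → |·| = √(5²+5²) = √50 ≈ 7.0711, ∠ = arctan(5/5) ≈ 45.00°
pole (s+250): 250 + j5 → |·| = √(250²+5²) = √62525 ≈ 250.05, ∠ = arctan(5/250) ≈ 1.15°
|L| = 1 · 7.0711 / 250.05 ≈ 0.028279
Gain = 20 log₁₀(0.028279) ≈ -30.97 dB
∠L = 45.00° − 1.15° = 43.85°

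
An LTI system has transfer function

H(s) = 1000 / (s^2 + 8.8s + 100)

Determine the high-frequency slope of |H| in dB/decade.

Each pole contributes −20 dB/decade at high frequency; each zero contributes +20 dB/decade.
Net: 0 zero(s) − 2 pole(s) → -40 dB/decade.

-40 dB/decade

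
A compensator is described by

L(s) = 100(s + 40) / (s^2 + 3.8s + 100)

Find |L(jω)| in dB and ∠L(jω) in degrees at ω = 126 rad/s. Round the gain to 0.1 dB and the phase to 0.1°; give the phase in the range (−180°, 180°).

-1.5 dB, -105.9°

At s = jω = j126:
zero (s+40): 40 + j126 → |·| = √(40²+126²) = √17476 ≈ 132.2, ∠ = arctan(126/40) ≈ 72.39°
quadratic: (j126)² + 3.8·j126 + 100 = -15776 + j478.8 → |·| ≈ 15783, ∠ ≈ 178.26°
|L| = 100 · 132.2 / 15783 ≈ 0.83761
Gain = 20 log₁₀(0.83761) ≈ -1.54 dB
∠L = 72.39° − 178.26° = -105.87°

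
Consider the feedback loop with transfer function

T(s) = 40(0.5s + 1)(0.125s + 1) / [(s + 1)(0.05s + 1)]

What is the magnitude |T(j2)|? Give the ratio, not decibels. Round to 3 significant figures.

At ω = 2 rad/s:
zero (1 + j2·0.5) = 1 + j1 → |·| ≈ 1.4142, ∠ ≈ 45.00°
zero (1 + j2·0.125) = 1 + j0.25 → |·| ≈ 1.0308, ∠ ≈ 14.04°
pole (1 + j2·1) = 1 + j2 → |·| ≈ 2.2361, ∠ ≈ 63.43°
pole (1 + j2·0.05) = 1 + j0.1 → |·| ≈ 1.005, ∠ ≈ 5.71°
|T| = 40 · 1.4142 · 1.0308 / (2.2361 · 1.005) ≈ 25.947

25.9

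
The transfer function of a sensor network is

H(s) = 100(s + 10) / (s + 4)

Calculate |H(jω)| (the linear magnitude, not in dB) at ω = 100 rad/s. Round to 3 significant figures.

At s = jω = j100:
zero (s+10): 10 + j100 → |·| = √(10²+100²) = √10100 ≈ 100.5, ∠ = arctan(100/10) ≈ 84.29°
pole (s+4): 4 + j100 → |·| = √(4²+100²) = √10016 ≈ 100.08, ∠ = arctan(100/4) ≈ 87.71°
|H| = 100 · 100.5 / 100.08 ≈ 100.42

100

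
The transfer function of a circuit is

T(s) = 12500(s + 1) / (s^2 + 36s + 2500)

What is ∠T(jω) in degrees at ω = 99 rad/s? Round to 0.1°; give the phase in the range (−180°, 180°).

-64.6°

At s = jω = j99:
zero (s+1): 1 + j99 → |·| = √(1²+99²) = √9802 ≈ 99.005, ∠ = arctan(99/1) ≈ 89.42°
quadratic: (j99)² + 36·j99 + 2500 = -7301 + j3564 → |·| ≈ 8124.5, ∠ ≈ 153.98°
∠T = 89.42° − 153.98° = -64.56°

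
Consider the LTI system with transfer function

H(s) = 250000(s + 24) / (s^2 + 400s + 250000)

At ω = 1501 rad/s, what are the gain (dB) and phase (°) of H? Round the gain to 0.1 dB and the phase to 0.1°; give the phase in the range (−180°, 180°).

45.1 dB, -74.2°

At s = jω = j1501:
zero (s+24): 24 + j1501 → |·| = √(24²+1501²) = √2253577 ≈ 1501.2, ∠ = arctan(1501/24) ≈ 89.08°
quadratic: (j1501)² + 400·j1501 + 250000 = -2003001 + j600400 → |·| ≈ 2.0911e+06, ∠ ≈ 163.31°
|H| = 250000 · 1501.2 / 2.0911e+06 ≈ 179.47
Gain = 20 log₁₀(179.47) ≈ 45.08 dB
∠H = 89.08° − 163.31° = -74.23°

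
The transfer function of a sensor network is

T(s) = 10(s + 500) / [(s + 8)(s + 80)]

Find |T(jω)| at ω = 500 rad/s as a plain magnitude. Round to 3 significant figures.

At s = jω = j500:
zero (s+500): 500 + j500 → |·| = √(500²+500²) = √500000 ≈ 707.11, ∠ = arctan(500/500) ≈ 45.00°
pole (s+8): 8 + j500 → |·| = √(8²+500²) = √250064 ≈ 500.06, ∠ = arctan(500/8) ≈ 89.08°
pole (s+80): 80 + j500 → |·| = √(80²+500²) = √256400 ≈ 506.36, ∠ = arctan(500/80) ≈ 80.91°
|T| = 10 · 707.11 / 2.5321e+05 ≈ 0.027926

0.0279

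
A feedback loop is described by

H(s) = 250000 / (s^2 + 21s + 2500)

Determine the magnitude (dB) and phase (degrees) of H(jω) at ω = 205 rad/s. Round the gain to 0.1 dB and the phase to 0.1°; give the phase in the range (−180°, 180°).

16.0 dB, -173.8°

At s = jω = j205:
quadratic: (j205)² + 21·j205 + 2500 = -39525 + j4305 → |·| ≈ 39759, ∠ ≈ 173.78°
|H| = 250000 / 39759 ≈ 6.2879
Gain = 20 log₁₀(6.2879) ≈ 15.97 dB
∠H = 0.00° − 173.78° = -173.78°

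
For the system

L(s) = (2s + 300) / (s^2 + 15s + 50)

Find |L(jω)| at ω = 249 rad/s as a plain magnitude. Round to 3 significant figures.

Substitute s = j249:
Numerator: 2(j249) + 300 = 300 + j498
Denominator: (j249)^2 + 15(j249) + 50 = -61951 + j3735
|N| = √(300² + 498²) ≈ 581.38, ∠N ≈ 58.93°
|D| = √(61951² + 3735²) ≈ 62063, ∠D ≈ 176.55°
|L| = 581.38 / 62063 ≈ 0.0093676

0.00937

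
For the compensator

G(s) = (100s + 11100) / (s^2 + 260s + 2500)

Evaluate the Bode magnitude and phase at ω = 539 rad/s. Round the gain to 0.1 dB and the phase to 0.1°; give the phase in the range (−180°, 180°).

Substitute s = j539:
Numerator: 100(j539) + 11100 = 11100 + j53900
Denominator: (j539)^2 + 260(j539) + 2500 = -288021 + j140140
|N| = √(11100² + 53900²) ≈ 55031, ∠N ≈ 78.36°
|D| = √(288021² + 140140²) ≈ 3.2031e+05, ∠D ≈ 154.05°
|G| = 55031 / 3.2031e+05 ≈ 0.17181
Gain = 20 log₁₀(0.17181) ≈ -15.30 dB
∠G = 78.36° − 154.05° = -75.69°

-15.3 dB, -75.7°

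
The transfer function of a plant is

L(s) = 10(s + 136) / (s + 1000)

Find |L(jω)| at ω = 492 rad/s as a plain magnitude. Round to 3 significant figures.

4.58

At s = jω = j492:
zero (s+136): 136 + j492 → |·| = √(136²+492²) = √260560 ≈ 510.45, ∠ = arctan(492/136) ≈ 74.55°
pole (s+1000): 1000 + j492 → |·| = √(1000²+492²) = √1242064 ≈ 1114.5, ∠ = arctan(492/1000) ≈ 26.20°
|L| = 10 · 510.45 / 1114.5 ≈ 4.5801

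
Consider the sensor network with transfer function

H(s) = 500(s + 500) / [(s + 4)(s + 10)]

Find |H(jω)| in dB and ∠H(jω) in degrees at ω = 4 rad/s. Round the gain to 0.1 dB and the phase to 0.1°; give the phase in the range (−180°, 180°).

At s = jω = j4:
zero (s+500): 500 + j4 → |·| = √(500²+4²) = √250016 ≈ 500.02, ∠ = arctan(4/500) ≈ 0.46°
pole (s+4): 4 + j4 → |·| = √(4²+4²) = √32 ≈ 5.6569, ∠ = arctan(4/4) ≈ 45.00°
pole (s+10): 10 + j4 → |·| = √(10²+4²) = √116 ≈ 10.77, ∠ = arctan(4/10) ≈ 21.80°
|H| = 500 · 500.02 / 60.925 ≈ 4103.6
Gain = 20 log₁₀(4103.6) ≈ 72.26 dB
∠H = 0.46° − 66.80° = -66.34°

72.3 dB, -66.3°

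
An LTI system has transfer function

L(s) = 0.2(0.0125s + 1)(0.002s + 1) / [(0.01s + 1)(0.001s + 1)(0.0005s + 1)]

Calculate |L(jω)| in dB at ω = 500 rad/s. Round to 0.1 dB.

At ω = 500 rad/s:
zero (1 + j500·0.0125) = 1 + j6.25 → |·| ≈ 6.3295, ∠ ≈ 80.91°
zero (1 + j500·0.002) = 1 + j1 → |·| ≈ 1.4142, ∠ ≈ 45.00°
pole (1 + j500·0.01) = 1 + j5 → |·| ≈ 5.099, ∠ ≈ 78.69°
pole (1 + j500·0.001) = 1 + j0.5 → |·| ≈ 1.118, ∠ ≈ 26.57°
pole (1 + j500·0.0005) = 1 + j0.25 → |·| ≈ 1.0308, ∠ ≈ 14.04°
|L| = 0.2 · 6.3295 · 1.4142 / (5.099 · 1.118 · 1.0308) ≈ 0.30466
Gain = 20 log₁₀(0.30466) ≈ -10.32 dB

-10.3 dB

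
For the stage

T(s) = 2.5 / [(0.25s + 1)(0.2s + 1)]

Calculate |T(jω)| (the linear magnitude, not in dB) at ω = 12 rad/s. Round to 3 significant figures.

0.304

At ω = 12 rad/s:
pole (1 + j12·0.25) = 1 + j3 → |·| ≈ 3.1623, ∠ ≈ 71.57°
pole (1 + j12·0.2) = 1 + j2.4 → |·| ≈ 2.6, ∠ ≈ 67.38°
|T| = 2.5 · 1 / (3.1623 · 2.6) ≈ 0.30406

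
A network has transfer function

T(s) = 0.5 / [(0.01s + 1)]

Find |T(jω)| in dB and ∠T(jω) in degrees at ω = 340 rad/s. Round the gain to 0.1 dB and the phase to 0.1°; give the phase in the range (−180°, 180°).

At ω = 340 rad/s:
pole (1 + j340·0.01) = 1 + j3.4 → |·| ≈ 3.544, ∠ ≈ 73.61°
|T| = 0.5 · 1 / (3.544) ≈ 0.14108
Gain = 20 log₁₀(0.14108) ≈ -17.01 dB
∠T = (0°) − (73.61°) = -73.61°

-17.0 dB, -73.6°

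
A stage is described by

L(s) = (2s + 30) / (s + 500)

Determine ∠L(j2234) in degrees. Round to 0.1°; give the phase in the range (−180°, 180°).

Substitute s = j2234:
Numerator: 2(j2234) + 30 = 30 + j4468
Denominator: (j2234) + 500 = 500 + j2234
|N| = √(30² + 4468²) ≈ 4468.1, ∠N ≈ 89.62°
|D| = √(500² + 2234²) ≈ 2289.3, ∠D ≈ 77.38°
∠L = 89.62° − 77.38° = 12.24°

12.2°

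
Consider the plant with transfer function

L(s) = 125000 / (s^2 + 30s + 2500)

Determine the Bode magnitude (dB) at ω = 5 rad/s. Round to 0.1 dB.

At s = jω = j5:
quadratic: (j5)² + 30·j5 + 2500 = 2475 + j150 → |·| ≈ 2479.5, ∠ ≈ 3.47°
|L| = 125000 / 2479.5 ≈ 50.413
Gain = 20 log₁₀(50.413) ≈ 34.05 dB

34.1 dB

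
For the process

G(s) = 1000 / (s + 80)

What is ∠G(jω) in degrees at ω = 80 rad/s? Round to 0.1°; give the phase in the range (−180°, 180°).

Substitute s = j80:
Numerator: 1000 = 1000 + j0
Denominator: (j80) + 80 = 80 + j80
|N| = √(1000² + 0²) ≈ 1000, ∠N ≈ 0.00°
|D| = √(80² + 80²) ≈ 113.14, ∠D ≈ 45.00°
∠G = 0.00° − 45.00° = -45.00°

-45.0°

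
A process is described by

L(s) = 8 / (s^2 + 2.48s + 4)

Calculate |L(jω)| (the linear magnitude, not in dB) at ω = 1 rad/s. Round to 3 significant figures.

At s = jω = j1:
quadratic: (j1)² + 2.48·j1 + 4 = 3 + j2.48 → |·| ≈ 3.8924, ∠ ≈ 39.58°
|L| = 8 / 3.8924 ≈ 2.0553

2.06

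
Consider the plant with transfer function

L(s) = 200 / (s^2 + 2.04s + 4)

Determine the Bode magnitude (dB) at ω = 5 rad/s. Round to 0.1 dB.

18.7 dB

At s = jω = j5:
quadratic: (j5)² + 2.04·j5 + 4 = -21 + j10.2 → |·| ≈ 23.346, ∠ ≈ 154.09°
|L| = 200 / 23.346 ≈ 8.5668
Gain = 20 log₁₀(8.5668) ≈ 18.66 dB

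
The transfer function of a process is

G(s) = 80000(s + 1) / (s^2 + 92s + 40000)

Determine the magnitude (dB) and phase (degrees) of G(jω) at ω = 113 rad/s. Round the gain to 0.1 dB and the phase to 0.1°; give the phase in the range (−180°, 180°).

49.8 dB, 68.6°

At s = jω = j113:
zero (s+1): 1 + j113 → |·| = √(1²+113²) = √12770 ≈ 113, ∠ = arctan(113/1) ≈ 89.49°
quadratic: (j113)² + 92·j113 + 40000 = 27231 + j10396 → |·| ≈ 29148, ∠ ≈ 20.90°
|G| = 80000 · 113 / 29148 ≈ 310.14
Gain = 20 log₁₀(310.14) ≈ 49.83 dB
∠G = 89.49° − 20.90° = 68.59°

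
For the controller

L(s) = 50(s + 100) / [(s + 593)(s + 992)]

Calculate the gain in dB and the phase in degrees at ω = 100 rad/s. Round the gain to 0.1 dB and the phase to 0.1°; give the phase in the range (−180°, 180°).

-38.6 dB, 29.7°

At s = jω = j100:
zero (s+100): 100 + j100 → |·| = √(100²+100²) = √20000 ≈ 141.42, ∠ = arctan(100/100) ≈ 45.00°
pole (s+593): 593 + j100 → |·| = √(593²+100²) = √361649 ≈ 601.37, ∠ = arctan(100/593) ≈ 9.57°
pole (s+992): 992 + j100 → |·| = √(992²+100²) = √994064 ≈ 997.03, ∠ = arctan(100/992) ≈ 5.76°
|L| = 50 · 141.42 / 5.9958e+05 ≈ 0.011793
Gain = 20 log₁₀(0.011793) ≈ -38.57 dB
∠L = 45.00° − 15.33° = 29.67°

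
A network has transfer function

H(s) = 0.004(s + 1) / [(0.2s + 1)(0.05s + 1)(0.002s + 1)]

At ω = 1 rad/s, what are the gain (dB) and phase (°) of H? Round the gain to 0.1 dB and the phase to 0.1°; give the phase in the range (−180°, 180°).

-45.1 dB, 30.7°

At ω = 1 rad/s:
zero (1 + j1·1) = 1 + j1 → |·| ≈ 1.4142, ∠ ≈ 45.00°
pole (1 + j1·0.2) = 1 + j0.2 → |·| ≈ 1.0198, ∠ ≈ 11.31°
pole (1 + j1·0.05) = 1 + j0.05 → |·| ≈ 1.0012, ∠ ≈ 2.86°
pole (1 + j1·0.002) = 1 + j0.002 → |·| ≈ 1, ∠ ≈ 0.11°
|H| = 0.004 · 1.4142 / (1.0198 · 1.0012 · 1) ≈ 0.0055403
Gain = 20 log₁₀(0.0055403) ≈ -45.13 dB
∠H = (45.00°) − (11.31° + 2.86° + 0.11°) = 30.72°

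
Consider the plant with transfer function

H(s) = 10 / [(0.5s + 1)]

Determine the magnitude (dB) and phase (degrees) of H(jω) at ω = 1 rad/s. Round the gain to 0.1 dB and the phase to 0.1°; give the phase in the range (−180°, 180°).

At ω = 1 rad/s:
pole (1 + j1·0.5) = 1 + j0.5 → |·| ≈ 1.118, ∠ ≈ 26.57°
|H| = 10 · 1 / (1.118) ≈ 8.9445
Gain = 20 log₁₀(8.9445) ≈ 19.03 dB
∠H = (0°) − (26.57°) = -26.57°

19.0 dB, -26.6°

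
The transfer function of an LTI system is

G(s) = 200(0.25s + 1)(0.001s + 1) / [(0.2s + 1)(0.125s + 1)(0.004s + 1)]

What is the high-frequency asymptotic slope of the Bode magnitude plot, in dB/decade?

Each pole contributes −20 dB/decade at high frequency; each zero contributes +20 dB/decade.
Net: 2 zero(s) − 3 pole(s) → -20 dB/decade.

-20 dB/decade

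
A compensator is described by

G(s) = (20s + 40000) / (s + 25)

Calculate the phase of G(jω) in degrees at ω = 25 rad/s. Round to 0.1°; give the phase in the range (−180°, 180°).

-44.3°

Substitute s = j25:
Numerator: 20(j25) + 40000 = 40000 + j500
Denominator: (j25) + 25 = 25 + j25
|N| = √(40000² + 500²) ≈ 40003, ∠N ≈ 0.72°
|D| = √(25² + 25²) ≈ 35.355, ∠D ≈ 45.00°
∠G = 0.72° − 45.00° = -44.28°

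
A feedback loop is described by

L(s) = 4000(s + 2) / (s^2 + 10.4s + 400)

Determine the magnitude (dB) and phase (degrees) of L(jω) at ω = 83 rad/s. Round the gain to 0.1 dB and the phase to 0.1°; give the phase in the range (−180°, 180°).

At s = jω = j83:
zero (s+2): 2 + j83 → |·| = √(2²+83²) = √6893 ≈ 83.024, ∠ = arctan(83/2) ≈ 88.62°
quadratic: (j83)² + 10.4·j83 + 400 = -6489 + j863.2 → |·| ≈ 6546.2, ∠ ≈ 172.42°
|L| = 4000 · 83.024 / 6546.2 ≈ 50.731
Gain = 20 log₁₀(50.731) ≈ 34.11 dB
∠L = 88.62° − 172.42° = -83.80°

34.1 dB, -83.8°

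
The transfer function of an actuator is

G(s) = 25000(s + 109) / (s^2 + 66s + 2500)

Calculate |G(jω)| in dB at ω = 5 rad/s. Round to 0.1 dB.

60.8 dB

At s = jω = j5:
zero (s+109): 109 + j5 → |·| = √(109²+5²) = √11906 ≈ 109.11, ∠ = arctan(5/109) ≈ 2.63°
quadratic: (j5)² + 66·j5 + 2500 = 2475 + j330 → |·| ≈ 2496.9, ∠ ≈ 7.59°
|G| = 25000 · 109.11 / 2496.9 ≈ 1092.5
Gain = 20 log₁₀(1092.5) ≈ 60.77 dB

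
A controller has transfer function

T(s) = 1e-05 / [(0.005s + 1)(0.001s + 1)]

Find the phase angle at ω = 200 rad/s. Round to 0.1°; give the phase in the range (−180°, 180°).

-56.3°

At ω = 200 rad/s:
pole (1 + j200·0.005) = 1 + j1 → |·| ≈ 1.4142, ∠ ≈ 45.00°
pole (1 + j200·0.001) = 1 + j0.2 → |·| ≈ 1.0198, ∠ ≈ 11.31°
∠T = (0°) − (45.00° + 11.31°) = -56.31°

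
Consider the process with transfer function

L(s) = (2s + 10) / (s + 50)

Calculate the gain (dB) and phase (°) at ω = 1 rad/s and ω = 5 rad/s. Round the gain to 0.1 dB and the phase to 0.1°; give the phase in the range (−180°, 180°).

Substitute s = j1:
Numerator: 2(j1) + 10 = 10 + j2
Denominator: (j1) + 50 = 50 + j1
|N| = √(10² + 2²) ≈ 10.198, ∠N ≈ 11.31°
|D| = √(50² + 1²) ≈ 50.01, ∠D ≈ 1.15°
|L| = 10.198 / 50.01 ≈ 0.20392
Gain = 20 log₁₀(0.20392) ≈ -13.81 dB
∠L = 11.31° − 1.15° = 10.16°

Substitute s = j5:
Numerator: 2(j5) + 10 = 10 + j10
Denominator: (j5) + 50 = 50 + j5
|N| = √(10² + 10²) ≈ 14.142, ∠N ≈ 45.00°
|D| = √(50² + 5²) ≈ 50.249, ∠D ≈ 5.71°
|L| = 14.142 / 50.249 ≈ 0.28144
Gain = 20 log₁₀(0.28144) ≈ -11.01 dB
∠L = 45.00° − 5.71° = 39.29°

ω = 1: -13.8 dB, 10.2°; ω = 5: -11.0 dB, 39.3°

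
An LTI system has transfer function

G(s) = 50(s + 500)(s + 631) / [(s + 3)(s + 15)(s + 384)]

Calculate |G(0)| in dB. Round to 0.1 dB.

59.2 dB

G(0) = 50·500·631 / (3·15·384) ≈ 912.91
20 log₁₀(912.91) ≈ 59.21 dB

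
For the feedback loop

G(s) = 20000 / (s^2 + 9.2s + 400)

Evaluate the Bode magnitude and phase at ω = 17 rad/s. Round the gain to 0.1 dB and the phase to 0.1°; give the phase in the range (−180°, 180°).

40.4 dB, -54.6°

At s = jω = j17:
quadratic: (j17)² + 9.2·j17 + 400 = 111 + j156.4 → |·| ≈ 191.79, ∠ ≈ 54.64°
|G| = 20000 / 191.79 ≈ 104.28
Gain = 20 log₁₀(104.28) ≈ 40.36 dB
∠G = 0.00° − 54.64° = -54.64°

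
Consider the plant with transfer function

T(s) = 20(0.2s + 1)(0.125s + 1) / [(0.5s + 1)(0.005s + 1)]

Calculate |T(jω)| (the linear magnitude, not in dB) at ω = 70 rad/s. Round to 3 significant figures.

66.6

At ω = 70 rad/s:
zero (1 + j70·0.2) = 1 + j14 → |·| ≈ 14.036, ∠ ≈ 85.91°
zero (1 + j70·0.125) = 1 + j8.75 → |·| ≈ 8.807, ∠ ≈ 83.48°
pole (1 + j70·0.5) = 1 + j35 → |·| ≈ 35.014, ∠ ≈ 88.36°
pole (1 + j70·0.005) = 1 + j0.35 → |·| ≈ 1.0595, ∠ ≈ 19.29°
|T| = 20 · 14.036 · 8.807 / (35.014 · 1.0595) ≈ 66.644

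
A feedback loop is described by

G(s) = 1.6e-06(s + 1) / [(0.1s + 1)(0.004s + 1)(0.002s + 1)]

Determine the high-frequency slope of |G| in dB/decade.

-40 dB/decade

Each pole contributes −20 dB/decade at high frequency; each zero contributes +20 dB/decade.
Net: 1 zero(s) − 3 pole(s) → -40 dB/decade.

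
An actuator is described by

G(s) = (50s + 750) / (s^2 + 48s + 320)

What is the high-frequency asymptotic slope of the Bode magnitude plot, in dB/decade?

-20 dB/decade

Each pole contributes −20 dB/decade at high frequency; each zero contributes +20 dB/decade.
Net: 1 zero(s) − 2 pole(s) → -20 dB/decade.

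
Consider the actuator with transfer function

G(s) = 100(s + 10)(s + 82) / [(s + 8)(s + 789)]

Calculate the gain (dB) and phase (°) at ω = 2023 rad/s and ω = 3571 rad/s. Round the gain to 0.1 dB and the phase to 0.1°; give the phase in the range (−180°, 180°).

ω = 2023: 39.4 dB, 18.9°; ω = 3571: 39.8 dB, 11.1°

At s = jω = j2023:
zero (s+10): 10 + j2023 → |·| = √(10²+2023²) = √4092629 ≈ 2023, ∠ = arctan(2023/10) ≈ 89.72°
zero (s+82): 82 + j2023 → |·| = √(82²+2023²) = √4099253 ≈ 2024.7, ∠ = arctan(2023/82) ≈ 87.68°
pole (s+8): 8 + j2023 → |·| = √(8²+2023²) = √4092593 ≈ 2023, ∠ = arctan(2023/8) ≈ 89.77°
pole (s+789): 789 + j2023 → |·| = √(789²+2023²) = √4715050 ≈ 2171.4, ∠ = arctan(2023/789) ≈ 68.69°
|G| = 100 · 4.096e+06 / 4.3927e+06 ≈ 93.246
Gain = 20 log₁₀(93.246) ≈ 39.39 dB
∠G = 177.40° − 158.46° = 18.94°

At s = jω = j3571:
zero (s+10): 10 + j3571 → |·| = √(10²+3571²) = √12752141 ≈ 3571, ∠ = arctan(3571/10) ≈ 89.84°
zero (s+82): 82 + j3571 → |·| = √(82²+3571²) = √12758765 ≈ 3571.9, ∠ = arctan(3571/82) ≈ 88.68°
pole (s+8): 8 + j3571 → |·| = √(8²+3571²) = √12752105 ≈ 3571, ∠ = arctan(3571/8) ≈ 89.87°
pole (s+789): 789 + j3571 → |·| = √(789²+3571²) = √13374562 ≈ 3657.1, ∠ = arctan(3571/789) ≈ 77.54°
|G| = 100 · 1.2755e+07 / 1.306e+07 ≈ 97.665
Gain = 20 log₁₀(97.665) ≈ 39.79 dB
∠G = 178.52° − 167.41° = 11.11°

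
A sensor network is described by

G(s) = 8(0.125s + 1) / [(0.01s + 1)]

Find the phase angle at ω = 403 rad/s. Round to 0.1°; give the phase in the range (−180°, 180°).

At ω = 403 rad/s:
zero (1 + j403·0.125) = 1 + j50.375 → |·| ≈ 50.385, ∠ ≈ 88.86°
pole (1 + j403·0.01) = 1 + j4.03 → |·| ≈ 4.1522, ∠ ≈ 76.06°
∠G = (88.86°) − (76.06°) = 12.80°

12.8°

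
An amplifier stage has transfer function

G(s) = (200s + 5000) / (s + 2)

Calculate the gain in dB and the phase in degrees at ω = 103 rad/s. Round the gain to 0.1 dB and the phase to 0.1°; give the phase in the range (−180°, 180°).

Substitute s = j103:
Numerator: 200(j103) + 5000 = 5000 + j20600
Denominator: (j103) + 2 = 2 + j103
|N| = √(5000² + 20600²) ≈ 21198, ∠N ≈ 76.36°
|D| = √(2² + 103²) ≈ 103.02, ∠D ≈ 88.89°
|G| = 21198 / 103.02 ≈ 205.77
Gain = 20 log₁₀(205.77) ≈ 46.27 dB
∠G = 76.36° − 88.89° = -12.53°

46.3 dB, -12.5°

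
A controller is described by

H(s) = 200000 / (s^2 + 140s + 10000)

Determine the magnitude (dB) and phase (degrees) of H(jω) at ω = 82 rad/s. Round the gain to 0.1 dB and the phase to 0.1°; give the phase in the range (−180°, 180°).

At s = jω = j82:
quadratic: (j82)² + 140·j82 + 10000 = 3276 + j11480 → |·| ≈ 11938, ∠ ≈ 74.07°
|H| = 200000 / 11938 ≈ 16.753
Gain = 20 log₁₀(16.753) ≈ 24.48 dB
∠H = 0.00° − 74.07° = -74.07°

24.5 dB, -74.1°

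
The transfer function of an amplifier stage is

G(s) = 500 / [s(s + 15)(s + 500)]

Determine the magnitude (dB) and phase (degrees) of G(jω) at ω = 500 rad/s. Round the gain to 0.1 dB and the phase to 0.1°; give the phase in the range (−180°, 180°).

-111.0 dB, 136.7°

At s = jω = j500:
pole (s+15): 15 + j500 → |·| = √(15²+500²) = √250225 ≈ 500.22, ∠ = arctan(500/15) ≈ 88.28°
pole (s+500): 500 + j500 → |·| = √(500²+500²) = √500000 ≈ 707.11, ∠ = arctan(500/500) ≈ 45.00°
pole at origin: |s| = 500, ∠ = 90.00° (in denominator)
|G| = 500 / 1.7686e+08 ≈ 2.8271e-06
Gain = 20 log₁₀(2.8271e-06) ≈ -110.97 dB
∠G = 0.00° − 223.28° = -223.28° ≡ 136.72° (principal value)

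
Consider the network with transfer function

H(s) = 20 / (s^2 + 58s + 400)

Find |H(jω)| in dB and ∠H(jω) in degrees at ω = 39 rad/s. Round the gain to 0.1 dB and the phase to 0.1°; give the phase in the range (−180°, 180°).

-42.0 dB, -116.4°

Substitute s = j39:
Numerator: 20 = 20 + j0
Denominator: (j39)^2 + 58(j39) + 400 = -1121 + j2262
|N| = √(20² + 0²) ≈ 20, ∠N ≈ 0.00°
|D| = √(1121² + 2262²) ≈ 2524.5, ∠D ≈ 116.36°
|H| = 20 / 2524.5 ≈ 0.0079224
Gain = 20 log₁₀(0.0079224) ≈ -42.02 dB
∠H = 0.00° − 116.36° = -116.36°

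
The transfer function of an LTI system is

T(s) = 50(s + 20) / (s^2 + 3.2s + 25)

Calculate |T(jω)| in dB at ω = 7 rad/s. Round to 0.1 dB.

30.2 dB

At s = jω = j7:
zero (s+20): 20 + j7 → |·| = √(20²+7²) = √449 ≈ 21.19, ∠ = arctan(7/20) ≈ 19.29°
quadratic: (j7)² + 3.2·j7 + 25 = -24 + j22.4 → |·| ≈ 32.829, ∠ ≈ 136.97°
|T| = 50 · 21.19 / 32.829 ≈ 32.273
Gain = 20 log₁₀(32.273) ≈ 30.18 dB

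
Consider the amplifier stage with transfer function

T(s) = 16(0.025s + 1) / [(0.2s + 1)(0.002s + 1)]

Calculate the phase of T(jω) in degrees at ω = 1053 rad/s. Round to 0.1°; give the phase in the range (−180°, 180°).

-66.5°

At ω = 1053 rad/s:
zero (1 + j1053·0.025) = 1 + j26.325 → |·| ≈ 26.344, ∠ ≈ 87.82°
pole (1 + j1053·0.2) = 1 + j210.6 → |·| ≈ 210.6, ∠ ≈ 89.73°
pole (1 + j1053·0.002) = 1 + j2.106 → |·| ≈ 2.3314, ∠ ≈ 64.60°
∠T = (87.82°) − (89.73° + 64.60°) = -66.51°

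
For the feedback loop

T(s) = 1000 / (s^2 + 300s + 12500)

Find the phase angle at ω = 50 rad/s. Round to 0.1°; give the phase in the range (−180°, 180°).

Substitute s = j50:
Numerator: 1000 = 1000 + j0
Denominator: (j50)^2 + 300(j50) + 12500 = 10000 + j15000
|N| = √(1000² + 0²) ≈ 1000, ∠N ≈ 0.00°
|D| = √(10000² + 15000²) ≈ 18028, ∠D ≈ 56.31°
∠T = 0.00° − 56.31° = -56.31°

-56.3°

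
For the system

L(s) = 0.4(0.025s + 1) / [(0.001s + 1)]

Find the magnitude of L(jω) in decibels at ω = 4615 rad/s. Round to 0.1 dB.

At ω = 4615 rad/s:
zero (1 + j4615·0.025) = 1 + j115.375 → |·| ≈ 115.38, ∠ ≈ 89.50°
pole (1 + j4615·0.001) = 1 + j4.615 → |·| ≈ 4.7221, ∠ ≈ 77.77°
|L| = 0.4 · 115.38 / (4.7221) ≈ 9.7736
Gain = 20 log₁₀(9.7736) ≈ 19.80 dB

19.8 dB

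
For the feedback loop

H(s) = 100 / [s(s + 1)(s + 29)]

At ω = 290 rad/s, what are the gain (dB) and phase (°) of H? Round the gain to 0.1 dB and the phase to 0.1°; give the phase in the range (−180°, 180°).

-107.8 dB, 95.9°

At s = jω = j290:
pole (s+1): 1 + j290 → |·| = √(1²+290²) = √84101 ≈ 290, ∠ = arctan(290/1) ≈ 89.80°
pole (s+29): 29 + j290 → |·| = √(29²+290²) = √84941 ≈ 291.45, ∠ = arctan(290/29) ≈ 84.29°
pole at origin: |s| = 290, ∠ = 90.00° (in denominator)
|H| = 100 / 2.4511e+07 ≈ 4.0798e-06
Gain = 20 log₁₀(4.0798e-06) ≈ -107.79 dB
∠H = 0.00° − 264.09° = -264.09° ≡ 95.91° (principal value)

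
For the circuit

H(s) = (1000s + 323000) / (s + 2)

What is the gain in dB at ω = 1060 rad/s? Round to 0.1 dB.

Substitute s = j1060:
Numerator: 1000(j1060) + 323000 = 323000 + j1060000
Denominator: (j1060) + 2 = 2 + j1060
|N| = √(323000² + 1060000²) ≈ 1.1081e+06, ∠N ≈ 73.05°
|D| = √(2² + 1060²) ≈ 1060, ∠D ≈ 89.89°
|H| = 1.1081e+06 / 1060 ≈ 1045.4
Gain = 20 log₁₀(1045.4) ≈ 60.39 dB

60.4 dB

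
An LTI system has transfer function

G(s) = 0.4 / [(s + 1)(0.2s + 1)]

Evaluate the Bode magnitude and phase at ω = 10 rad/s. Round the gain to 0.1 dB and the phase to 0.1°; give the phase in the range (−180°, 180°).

-35.0 dB, -147.7°

At ω = 10 rad/s:
pole (1 + j10·1) = 1 + j10 → |·| ≈ 10.05, ∠ ≈ 84.29°
pole (1 + j10·0.2) = 1 + j2 → |·| ≈ 2.2361, ∠ ≈ 63.43°
|G| = 0.4 · 1 / (10.05 · 2.2361) ≈ 0.017799
Gain = 20 log₁₀(0.017799) ≈ -34.99 dB
∠G = (0°) − (84.29° + 63.43°) = -147.72°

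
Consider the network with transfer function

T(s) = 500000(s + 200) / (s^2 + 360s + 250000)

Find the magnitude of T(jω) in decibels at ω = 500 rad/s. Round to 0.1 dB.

63.5 dB

At s = jω = j500:
zero (s+200): 200 + j500 → |·| = √(200²+500²) = √290000 ≈ 538.52, ∠ = arctan(500/200) ≈ 68.20°
quadratic: (j500)² + 360·j500 + 250000 = 0 + j180000 → |·| ≈ 1.8e+05, ∠ ≈ 90.00°
|T| = 500000 · 538.52 / 1.8e+05 ≈ 1495.9
Gain = 20 log₁₀(1495.9) ≈ 63.50 dB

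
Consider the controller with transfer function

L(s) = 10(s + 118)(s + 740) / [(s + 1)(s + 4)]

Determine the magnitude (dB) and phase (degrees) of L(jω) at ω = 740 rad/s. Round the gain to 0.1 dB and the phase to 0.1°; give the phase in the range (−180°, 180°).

23.1 dB, -53.7°

At s = jω = j740:
zero (s+118): 118 + j740 → |·| = √(118²+740²) = √561524 ≈ 749.35, ∠ = arctan(740/118) ≈ 80.94°
zero (s+740): 740 + j740 → |·| = √(740²+740²) = √1095200 ≈ 1046.5, ∠ = arctan(740/740) ≈ 45.00°
pole (s+1): 1 + j740 → |·| = √(1²+740²) = √547601 ≈ 740, ∠ = arctan(740/1) ≈ 89.92°
pole (s+4): 4 + j740 → |·| = √(4²+740²) = √547616 ≈ 740.01, ∠ = arctan(740/4) ≈ 89.69°
|L| = 10 · 7.8419e+05 / 5.4761e+05 ≈ 14.32
Gain = 20 log₁₀(14.32) ≈ 23.12 dB
∠L = 125.94° − 179.61° = -53.67°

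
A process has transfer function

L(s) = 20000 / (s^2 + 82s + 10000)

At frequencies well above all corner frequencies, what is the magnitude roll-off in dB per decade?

Each pole contributes −20 dB/decade at high frequency; each zero contributes +20 dB/decade.
Net: 0 zero(s) − 2 pole(s) → -40 dB/decade.

-40 dB/decade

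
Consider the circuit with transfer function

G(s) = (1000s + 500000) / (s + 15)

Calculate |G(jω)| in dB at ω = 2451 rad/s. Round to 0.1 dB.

60.2 dB

Substitute s = j2451:
Numerator: 1000(j2451) + 500000 = 500000 + j2451000
Denominator: (j2451) + 15 = 15 + j2451
|N| = √(500000² + 2451000²) ≈ 2.5015e+06, ∠N ≈ 78.47°
|D| = √(15² + 2451²) ≈ 2451, ∠D ≈ 89.65°
|G| = 2.5015e+06 / 2451 ≈ 1020.6
Gain = 20 log₁₀(1020.6) ≈ 60.18 dB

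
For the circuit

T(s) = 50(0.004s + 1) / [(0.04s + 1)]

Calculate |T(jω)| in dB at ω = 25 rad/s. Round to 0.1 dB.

31.0 dB

At ω = 25 rad/s:
zero (1 + j25·0.004) = 1 + j0.1 → |·| ≈ 1.005, ∠ ≈ 5.71°
pole (1 + j25·0.04) = 1 + j1 → |·| ≈ 1.4142, ∠ ≈ 45.00°
|T| = 50 · 1.005 / (1.4142) ≈ 35.532
Gain = 20 log₁₀(35.532) ≈ 31.01 dB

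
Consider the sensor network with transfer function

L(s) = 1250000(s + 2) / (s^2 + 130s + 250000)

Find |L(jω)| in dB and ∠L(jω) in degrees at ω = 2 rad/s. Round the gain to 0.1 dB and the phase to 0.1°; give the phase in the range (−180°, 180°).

23.0 dB, 44.9°

At s = jω = j2:
zero (s+2): 2 + j2 → |·| = √(2²+2²) = √8 ≈ 2.8284, ∠ = arctan(2/2) ≈ 45.00°
quadratic: (j2)² + 130·j2 + 250000 = 249996 + j260 → |·| ≈ 2.5e+05, ∠ ≈ 0.06°
|L| = 1250000 · 2.8284 / 2.5e+05 ≈ 14.142
Gain = 20 log₁₀(14.142) ≈ 23.01 dB
∠L = 45.00° − 0.06° = 44.94°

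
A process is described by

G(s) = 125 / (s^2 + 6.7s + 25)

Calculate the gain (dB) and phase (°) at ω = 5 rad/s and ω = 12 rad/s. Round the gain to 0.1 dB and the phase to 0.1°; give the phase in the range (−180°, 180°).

ω = 5: 11.4 dB, -90.0°; ω = 12: -1.2 dB, -146.0°

At s = jω = j5:
quadratic: (j5)² + 6.7·j5 + 25 = 0 + j33.5 → |·| ≈ 33.5, ∠ ≈ 90.00°
|G| = 125 / 33.5 ≈ 3.7313
Gain = 20 log₁₀(3.7313) ≈ 11.44 dB
∠G = 0.00° − 90.00° = -90.00°

At s = jω = j12:
quadratic: (j12)² + 6.7·j12 + 25 = -119 + j80.4 → |·| ≈ 143.61, ∠ ≈ 145.96°
|G| = 125 / 143.61 ≈ 0.87041
Gain = 20 log₁₀(0.87041) ≈ -1.21 dB
∠G = 0.00° − 145.96° = -145.96°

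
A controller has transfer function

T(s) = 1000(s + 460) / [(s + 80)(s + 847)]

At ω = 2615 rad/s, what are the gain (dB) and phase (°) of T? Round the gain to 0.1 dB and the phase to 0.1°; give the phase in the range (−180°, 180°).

At s = jω = j2615:
zero (s+460): 460 + j2615 → |·| = √(460²+2615²) = √7049825 ≈ 2655.2, ∠ = arctan(2615/460) ≈ 80.02°
pole (s+80): 80 + j2615 → |·| = √(80²+2615²) = √6844625 ≈ 2616.2, ∠ = arctan(2615/80) ≈ 88.25°
pole (s+847): 847 + j2615 → |·| = √(847²+2615²) = √7555634 ≈ 2748.8, ∠ = arctan(2615/847) ≈ 72.05°
|T| = 1000 · 2655.2 / 7.1914e+06 ≈ 0.36922
Gain = 20 log₁₀(0.36922) ≈ -8.65 dB
∠T = 80.02° − 160.30° = -80.28°

-8.7 dB, -80.3°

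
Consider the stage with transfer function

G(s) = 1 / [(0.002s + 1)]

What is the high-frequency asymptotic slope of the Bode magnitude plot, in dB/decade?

Each pole contributes −20 dB/decade at high frequency; each zero contributes +20 dB/decade.
Net: 0 zero(s) − 1 pole(s) → -20 dB/decade.

-20 dB/decade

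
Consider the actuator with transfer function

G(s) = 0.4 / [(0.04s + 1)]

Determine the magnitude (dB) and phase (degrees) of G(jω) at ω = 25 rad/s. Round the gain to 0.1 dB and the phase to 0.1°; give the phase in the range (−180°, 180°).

At ω = 25 rad/s:
pole (1 + j25·0.04) = 1 + j1 → |·| ≈ 1.4142, ∠ ≈ 45.00°
|G| = 0.4 · 1 / (1.4142) ≈ 0.28285
Gain = 20 log₁₀(0.28285) ≈ -10.97 dB
∠G = (0°) − (45.00°) = -45.00°

-11.0 dB, -45.0°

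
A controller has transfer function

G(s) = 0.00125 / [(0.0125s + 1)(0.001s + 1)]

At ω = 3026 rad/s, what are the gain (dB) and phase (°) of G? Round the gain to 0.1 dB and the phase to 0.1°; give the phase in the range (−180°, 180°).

-99.7 dB, -160.2°

At ω = 3026 rad/s:
pole (1 + j3026·0.0125) = 1 + j37.825 → |·| ≈ 37.838, ∠ ≈ 88.49°
pole (1 + j3026·0.001) = 1 + j3.026 → |·| ≈ 3.187, ∠ ≈ 71.71°
|G| = 0.00125 · 1 / (37.838 · 3.187) ≈ 1.0366e-05
Gain = 20 log₁₀(1.0366e-05) ≈ -99.69 dB
∠G = (0°) − (88.49° + 71.71°) = -160.20°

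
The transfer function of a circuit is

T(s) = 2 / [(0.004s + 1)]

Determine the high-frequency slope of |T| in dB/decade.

-20 dB/decade

Each pole contributes −20 dB/decade at high frequency; each zero contributes +20 dB/decade.
Net: 0 zero(s) − 1 pole(s) → -20 dB/decade.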